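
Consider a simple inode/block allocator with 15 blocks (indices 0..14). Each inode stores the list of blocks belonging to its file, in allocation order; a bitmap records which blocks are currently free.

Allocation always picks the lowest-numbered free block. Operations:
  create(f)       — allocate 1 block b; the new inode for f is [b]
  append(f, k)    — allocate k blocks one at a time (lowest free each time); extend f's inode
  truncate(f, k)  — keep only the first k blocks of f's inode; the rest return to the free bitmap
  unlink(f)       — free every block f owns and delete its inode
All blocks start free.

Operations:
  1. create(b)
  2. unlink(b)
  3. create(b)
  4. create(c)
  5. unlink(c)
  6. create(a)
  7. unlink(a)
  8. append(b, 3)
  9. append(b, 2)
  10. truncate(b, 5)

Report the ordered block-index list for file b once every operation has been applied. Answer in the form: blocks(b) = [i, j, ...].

create(b): bitmap=F.............. | b=[0]
unlink(b): bitmap=............... | 
create(b): bitmap=F.............. | b=[0]
create(c): bitmap=FF............. | b=[0] c=[1]
unlink(c): bitmap=F.............. | b=[0]
create(a): bitmap=FF............. | a=[1] b=[0]
unlink(a): bitmap=F.............. | b=[0]
append(b, 3): bitmap=FFFF........... | b=[0, 1, 2, 3]
append(b, 2): bitmap=FFFFFF......... | b=[0, 1, 2, 3, 4, 5]
truncate(b, 5): bitmap=FFFFF.......... | b=[0, 1, 2, 3, 4]

blocks(b) = [0, 1, 2, 3, 4]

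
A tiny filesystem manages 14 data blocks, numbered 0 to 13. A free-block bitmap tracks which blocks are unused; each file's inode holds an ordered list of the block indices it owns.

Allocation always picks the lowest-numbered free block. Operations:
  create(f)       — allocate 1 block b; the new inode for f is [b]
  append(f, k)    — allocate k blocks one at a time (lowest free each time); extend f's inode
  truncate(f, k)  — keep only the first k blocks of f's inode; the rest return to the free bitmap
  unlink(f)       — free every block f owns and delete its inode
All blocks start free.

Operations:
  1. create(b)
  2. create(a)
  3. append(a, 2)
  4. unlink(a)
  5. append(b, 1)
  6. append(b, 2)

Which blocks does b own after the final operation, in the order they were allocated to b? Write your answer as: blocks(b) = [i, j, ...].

blocks(b) = [0, 1, 2, 3]

  1. create(b)  ⇒  F.............  {b→[0]}
  2. create(a)  ⇒  FF............  {a→[1]; b→[0]}
  3. append(a, 2)  ⇒  FFFF..........  {a→[1, 2, 3]; b→[0]}
  4. unlink(a)  ⇒  F.............  {b→[0]}
  5. append(b, 1)  ⇒  FF............  {b→[0, 1]}
  6. append(b, 2)  ⇒  FFFF..........  {b→[0, 1, 2, 3]}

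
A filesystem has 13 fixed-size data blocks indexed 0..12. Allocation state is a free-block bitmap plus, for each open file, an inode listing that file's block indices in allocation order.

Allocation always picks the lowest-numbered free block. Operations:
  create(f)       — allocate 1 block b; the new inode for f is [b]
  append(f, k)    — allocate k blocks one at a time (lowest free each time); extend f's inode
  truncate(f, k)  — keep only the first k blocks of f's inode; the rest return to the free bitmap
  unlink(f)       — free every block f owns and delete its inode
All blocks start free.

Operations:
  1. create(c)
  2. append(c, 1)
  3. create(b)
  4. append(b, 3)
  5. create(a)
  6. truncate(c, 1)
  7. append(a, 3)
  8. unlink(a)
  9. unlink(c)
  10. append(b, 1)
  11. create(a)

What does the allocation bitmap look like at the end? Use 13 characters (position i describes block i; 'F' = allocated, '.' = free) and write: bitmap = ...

after create(c) → c:[0]  free=[F............]
after append(c, 1) → c:[0, 1]  free=[FF...........]
after create(b) → b:[2], c:[0, 1]  free=[FFF..........]
after append(b, 3) → b:[2, 3, 4, 5], c:[0, 1]  free=[FFFFFF.......]
after create(a) → a:[6], b:[2, 3, 4, 5], c:[0, 1]  free=[FFFFFFF......]
after truncate(c, 1) → a:[6], b:[2, 3, 4, 5], c:[0]  free=[F.FFFFF......]
after append(a, 3) → a:[6, 1, 7, 8], b:[2, 3, 4, 5], c:[0]  free=[FFFFFFFFF....]
after unlink(a) → b:[2, 3, 4, 5], c:[0]  free=[F.FFFF.......]
after unlink(c) → b:[2, 3, 4, 5]  free=[..FFFF.......]
after append(b, 1) → b:[2, 3, 4, 5, 0]  free=[F.FFFF.......]
after create(a) → a:[1], b:[2, 3, 4, 5, 0]  free=[FFFFFF.......]

bitmap = FFFFFF.......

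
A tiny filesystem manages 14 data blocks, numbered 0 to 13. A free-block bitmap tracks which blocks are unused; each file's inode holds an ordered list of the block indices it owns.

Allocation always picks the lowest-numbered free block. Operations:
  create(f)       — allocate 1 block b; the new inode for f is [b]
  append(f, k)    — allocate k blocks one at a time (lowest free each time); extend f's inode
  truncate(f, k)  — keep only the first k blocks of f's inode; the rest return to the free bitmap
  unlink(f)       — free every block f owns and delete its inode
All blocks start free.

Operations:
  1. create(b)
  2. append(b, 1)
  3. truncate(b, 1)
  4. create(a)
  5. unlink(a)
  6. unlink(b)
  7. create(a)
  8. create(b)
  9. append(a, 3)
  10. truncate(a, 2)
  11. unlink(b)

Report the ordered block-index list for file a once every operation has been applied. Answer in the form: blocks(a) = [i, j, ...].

blocks(a) = [0, 2]

[1] create(b) — b=0 (map F.............)
[2] append(b, 1) — b=0,1 (map FF............)
[3] truncate(b, 1) — b=0 (map F.............)
[4] create(a) — a=1 b=0 (map FF............)
[5] unlink(a) — b=0 (map F.............)
[6] unlink(b) —  (map ..............)
[7] create(a) — a=0 (map F.............)
[8] create(b) — a=0 b=1 (map FF............)
[9] append(a, 3) — a=0,2,3,4 b=1 (map FFFFF.........)
[10] truncate(a, 2) — a=0,2 b=1 (map FFF...........)
[11] unlink(b) — a=0,2 (map F.F...........)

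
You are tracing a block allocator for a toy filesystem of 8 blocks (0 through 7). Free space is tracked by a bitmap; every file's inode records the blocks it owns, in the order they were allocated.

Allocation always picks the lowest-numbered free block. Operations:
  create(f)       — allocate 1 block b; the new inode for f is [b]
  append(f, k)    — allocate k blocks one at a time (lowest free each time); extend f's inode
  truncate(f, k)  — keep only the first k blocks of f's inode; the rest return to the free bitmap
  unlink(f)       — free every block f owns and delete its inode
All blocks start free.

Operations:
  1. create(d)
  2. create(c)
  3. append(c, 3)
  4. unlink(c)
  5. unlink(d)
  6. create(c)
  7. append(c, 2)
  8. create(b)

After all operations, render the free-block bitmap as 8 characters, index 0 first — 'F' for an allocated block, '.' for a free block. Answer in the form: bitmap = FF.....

bitmap = FFFF....

after create(d) → d:[0]  free=[F.......]
after create(c) → c:[1], d:[0]  free=[FF......]
after append(c, 3) → c:[1, 2, 3, 4], d:[0]  free=[FFFFF...]
after unlink(c) → d:[0]  free=[F.......]
after unlink(d) →   free=[........]
after create(c) → c:[0]  free=[F.......]
after append(c, 2) → c:[0, 1, 2]  free=[FFF.....]
after create(b) → b:[3], c:[0, 1, 2]  free=[FFFF....]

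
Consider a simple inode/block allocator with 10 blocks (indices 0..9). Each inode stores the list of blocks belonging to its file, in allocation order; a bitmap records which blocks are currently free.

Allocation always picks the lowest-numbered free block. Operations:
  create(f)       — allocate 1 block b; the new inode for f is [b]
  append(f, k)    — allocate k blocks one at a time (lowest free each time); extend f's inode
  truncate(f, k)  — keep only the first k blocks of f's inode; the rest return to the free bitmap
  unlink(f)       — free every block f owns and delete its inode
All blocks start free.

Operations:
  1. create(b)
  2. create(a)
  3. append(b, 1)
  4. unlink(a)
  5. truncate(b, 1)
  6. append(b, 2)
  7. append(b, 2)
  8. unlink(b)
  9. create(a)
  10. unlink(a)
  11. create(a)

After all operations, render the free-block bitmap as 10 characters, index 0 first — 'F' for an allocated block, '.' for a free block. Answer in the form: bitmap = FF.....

  1. create(b)  ⇒  F.........  {b→[0]}
  2. create(a)  ⇒  FF........  {a→[1]; b→[0]}
  3. append(b, 1)  ⇒  FFF.......  {a→[1]; b→[0, 2]}
  4. unlink(a)  ⇒  F.F.......  {b→[0, 2]}
  5. truncate(b, 1)  ⇒  F.........  {b→[0]}
  6. append(b, 2)  ⇒  FFF.......  {b→[0, 1, 2]}
  7. append(b, 2)  ⇒  FFFFF.....  {b→[0, 1, 2, 3, 4]}
  8. unlink(b)  ⇒  ..........  {}
  9. create(a)  ⇒  F.........  {a→[0]}
  10. unlink(a)  ⇒  ..........  {}
  11. create(a)  ⇒  F.........  {a→[0]}

bitmap = F.........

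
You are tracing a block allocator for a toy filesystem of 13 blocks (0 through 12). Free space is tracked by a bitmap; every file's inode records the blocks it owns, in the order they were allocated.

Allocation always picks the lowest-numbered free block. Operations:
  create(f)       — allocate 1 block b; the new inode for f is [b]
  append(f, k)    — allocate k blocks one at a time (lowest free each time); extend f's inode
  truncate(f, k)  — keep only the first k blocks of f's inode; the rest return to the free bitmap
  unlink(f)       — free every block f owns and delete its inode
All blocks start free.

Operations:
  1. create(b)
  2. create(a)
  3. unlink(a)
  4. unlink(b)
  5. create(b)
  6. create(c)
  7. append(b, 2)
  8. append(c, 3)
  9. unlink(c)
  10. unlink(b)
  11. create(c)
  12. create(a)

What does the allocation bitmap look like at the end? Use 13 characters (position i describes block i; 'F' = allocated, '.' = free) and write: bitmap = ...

after create(b) → b:[0]  free=[F............]
after create(a) → a:[1], b:[0]  free=[FF...........]
after unlink(a) → b:[0]  free=[F............]
after unlink(b) →   free=[.............]
after create(b) → b:[0]  free=[F............]
after create(c) → b:[0], c:[1]  free=[FF...........]
after append(b, 2) → b:[0, 2, 3], c:[1]  free=[FFFF.........]
after append(c, 3) → b:[0, 2, 3], c:[1, 4, 5, 6]  free=[FFFFFFF......]
after unlink(c) → b:[0, 2, 3]  free=[F.FF.........]
after unlink(b) →   free=[.............]
after create(c) → c:[0]  free=[F............]
after create(a) → a:[1], c:[0]  free=[FF...........]

bitmap = FF...........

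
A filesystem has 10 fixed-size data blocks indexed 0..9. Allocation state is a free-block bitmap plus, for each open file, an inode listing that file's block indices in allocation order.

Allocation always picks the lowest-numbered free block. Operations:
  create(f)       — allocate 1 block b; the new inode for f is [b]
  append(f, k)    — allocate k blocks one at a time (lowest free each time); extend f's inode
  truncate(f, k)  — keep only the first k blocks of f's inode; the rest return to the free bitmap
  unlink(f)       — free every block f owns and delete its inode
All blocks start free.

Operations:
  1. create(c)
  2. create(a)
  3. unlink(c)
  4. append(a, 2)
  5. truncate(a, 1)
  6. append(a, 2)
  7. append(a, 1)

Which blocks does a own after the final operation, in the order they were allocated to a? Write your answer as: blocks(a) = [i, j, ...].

blocks(a) = [1, 0, 2, 3]

  1. create(c)  ⇒  F.........  {c→[0]}
  2. create(a)  ⇒  FF........  {a→[1]; c→[0]}
  3. unlink(c)  ⇒  .F........  {a→[1]}
  4. append(a, 2)  ⇒  FFF.......  {a→[1, 0, 2]}
  5. truncate(a, 1)  ⇒  .F........  {a→[1]}
  6. append(a, 2)  ⇒  FFF.......  {a→[1, 0, 2]}
  7. append(a, 1)  ⇒  FFFF......  {a→[1, 0, 2, 3]}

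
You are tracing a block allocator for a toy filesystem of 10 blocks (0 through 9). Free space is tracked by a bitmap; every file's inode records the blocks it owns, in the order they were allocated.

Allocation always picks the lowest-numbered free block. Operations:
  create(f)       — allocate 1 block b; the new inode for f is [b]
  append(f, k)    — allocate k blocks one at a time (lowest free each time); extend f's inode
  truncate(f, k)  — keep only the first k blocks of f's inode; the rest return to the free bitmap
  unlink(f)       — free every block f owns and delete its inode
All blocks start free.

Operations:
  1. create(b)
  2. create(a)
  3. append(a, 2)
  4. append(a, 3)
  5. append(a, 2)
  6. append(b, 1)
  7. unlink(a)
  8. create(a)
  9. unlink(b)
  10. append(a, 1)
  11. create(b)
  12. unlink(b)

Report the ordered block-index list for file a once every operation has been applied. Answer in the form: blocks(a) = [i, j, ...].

blocks(a) = [1, 0]

  1. create(b)  ⇒  F.........  {b→[0]}
  2. create(a)  ⇒  FF........  {a→[1]; b→[0]}
  3. append(a, 2)  ⇒  FFFF......  {a→[1, 2, 3]; b→[0]}
  4. append(a, 3)  ⇒  FFFFFFF...  {a→[1, 2, 3, 4, 5, 6]; b→[0]}
  5. append(a, 2)  ⇒  FFFFFFFFF.  {a→[1, 2, 3, 4, 5, 6, 7, 8]; b→[0]}
  6. append(b, 1)  ⇒  FFFFFFFFFF  {a→[1, 2, 3, 4, 5, 6, 7, 8]; b→[0, 9]}
  7. unlink(a)  ⇒  F........F  {b→[0, 9]}
  8. create(a)  ⇒  FF.......F  {a→[1]; b→[0, 9]}
  9. unlink(b)  ⇒  .F........  {a→[1]}
  10. append(a, 1)  ⇒  FF........  {a→[1, 0]}
  11. create(b)  ⇒  FFF.......  {a→[1, 0]; b→[2]}
  12. unlink(b)  ⇒  FF........  {a→[1, 0]}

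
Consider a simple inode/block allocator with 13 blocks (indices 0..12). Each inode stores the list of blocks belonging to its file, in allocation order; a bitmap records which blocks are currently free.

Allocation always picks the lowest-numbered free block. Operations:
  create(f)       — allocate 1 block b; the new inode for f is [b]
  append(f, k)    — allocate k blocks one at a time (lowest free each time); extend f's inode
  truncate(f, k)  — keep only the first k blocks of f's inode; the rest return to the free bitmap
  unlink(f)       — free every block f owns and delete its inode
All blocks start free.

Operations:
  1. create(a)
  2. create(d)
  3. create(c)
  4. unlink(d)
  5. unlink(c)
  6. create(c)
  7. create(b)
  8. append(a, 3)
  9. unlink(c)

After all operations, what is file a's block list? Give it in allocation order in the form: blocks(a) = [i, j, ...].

blocks(a) = [0, 3, 4, 5]

create(a): bitmap=F............ | a=[0]
create(d): bitmap=FF........... | a=[0] d=[1]
create(c): bitmap=FFF.......... | a=[0] c=[2] d=[1]
unlink(d): bitmap=F.F.......... | a=[0] c=[2]
unlink(c): bitmap=F............ | a=[0]
create(c): bitmap=FF........... | a=[0] c=[1]
create(b): bitmap=FFF.......... | a=[0] b=[2] c=[1]
append(a, 3): bitmap=FFFFFF....... | a=[0, 3, 4, 5] b=[2] c=[1]
unlink(c): bitmap=F.FFFF....... | a=[0, 3, 4, 5] b=[2]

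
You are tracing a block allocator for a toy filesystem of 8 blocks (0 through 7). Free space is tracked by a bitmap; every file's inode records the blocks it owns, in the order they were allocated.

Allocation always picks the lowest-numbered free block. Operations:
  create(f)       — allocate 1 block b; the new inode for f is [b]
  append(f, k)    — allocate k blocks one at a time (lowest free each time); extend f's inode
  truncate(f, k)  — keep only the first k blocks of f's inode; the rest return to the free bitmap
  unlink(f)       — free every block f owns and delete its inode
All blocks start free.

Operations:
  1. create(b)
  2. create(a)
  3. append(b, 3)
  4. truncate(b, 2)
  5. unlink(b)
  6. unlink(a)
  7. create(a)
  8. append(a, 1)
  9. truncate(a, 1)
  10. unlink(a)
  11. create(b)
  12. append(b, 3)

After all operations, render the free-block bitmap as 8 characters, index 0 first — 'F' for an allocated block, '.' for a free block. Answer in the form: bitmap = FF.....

bitmap = FFFF....

after create(b) → b:[0]  free=[F.......]
after create(a) → a:[1], b:[0]  free=[FF......]
after append(b, 3) → a:[1], b:[0, 2, 3, 4]  free=[FFFFF...]
after truncate(b, 2) → a:[1], b:[0, 2]  free=[FFF.....]
after unlink(b) → a:[1]  free=[.F......]
after unlink(a) →   free=[........]
after create(a) → a:[0]  free=[F.......]
after append(a, 1) → a:[0, 1]  free=[FF......]
after truncate(a, 1) → a:[0]  free=[F.......]
after unlink(a) →   free=[........]
after create(b) → b:[0]  free=[F.......]
after append(b, 3) → b:[0, 1, 2, 3]  free=[FFFF....]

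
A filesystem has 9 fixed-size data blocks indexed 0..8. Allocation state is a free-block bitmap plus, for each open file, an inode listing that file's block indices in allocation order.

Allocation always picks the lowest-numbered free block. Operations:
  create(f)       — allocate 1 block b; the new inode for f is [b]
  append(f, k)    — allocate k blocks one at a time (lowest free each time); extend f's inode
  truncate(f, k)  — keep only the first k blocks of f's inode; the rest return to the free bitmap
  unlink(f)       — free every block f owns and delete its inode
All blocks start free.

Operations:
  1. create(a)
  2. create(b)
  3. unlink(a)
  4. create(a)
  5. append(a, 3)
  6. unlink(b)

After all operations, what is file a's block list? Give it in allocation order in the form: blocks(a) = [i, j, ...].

blocks(a) = [0, 2, 3, 4]

create(a): bitmap=F........ | a=[0]
create(b): bitmap=FF....... | a=[0] b=[1]
unlink(a): bitmap=.F....... | b=[1]
create(a): bitmap=FF....... | a=[0] b=[1]
append(a, 3): bitmap=FFFFF.... | a=[0, 2, 3, 4] b=[1]
unlink(b): bitmap=F.FFF.... | a=[0, 2, 3, 4]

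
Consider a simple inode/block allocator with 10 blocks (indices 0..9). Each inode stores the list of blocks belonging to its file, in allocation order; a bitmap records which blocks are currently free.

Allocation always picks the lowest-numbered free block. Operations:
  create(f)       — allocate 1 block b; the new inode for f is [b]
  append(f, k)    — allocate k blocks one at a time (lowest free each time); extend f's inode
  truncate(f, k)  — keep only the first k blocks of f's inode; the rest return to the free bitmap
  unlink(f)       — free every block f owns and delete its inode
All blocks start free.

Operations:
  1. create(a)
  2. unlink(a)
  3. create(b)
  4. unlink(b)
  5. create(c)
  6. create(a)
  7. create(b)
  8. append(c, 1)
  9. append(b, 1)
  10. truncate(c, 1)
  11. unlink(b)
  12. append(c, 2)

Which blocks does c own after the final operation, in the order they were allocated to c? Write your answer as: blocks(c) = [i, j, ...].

after create(a) → a:[0]  free=[F.........]
after unlink(a) →   free=[..........]
after create(b) → b:[0]  free=[F.........]
after unlink(b) →   free=[..........]
after create(c) → c:[0]  free=[F.........]
after create(a) → a:[1], c:[0]  free=[FF........]
after create(b) → a:[1], b:[2], c:[0]  free=[FFF.......]
after append(c, 1) → a:[1], b:[2], c:[0, 3]  free=[FFFF......]
after append(b, 1) → a:[1], b:[2, 4], c:[0, 3]  free=[FFFFF.....]
after truncate(c, 1) → a:[1], b:[2, 4], c:[0]  free=[FFF.F.....]
after unlink(b) → a:[1], c:[0]  free=[FF........]
after append(c, 2) → a:[1], c:[0, 2, 3]  free=[FFFF......]

blocks(c) = [0, 2, 3]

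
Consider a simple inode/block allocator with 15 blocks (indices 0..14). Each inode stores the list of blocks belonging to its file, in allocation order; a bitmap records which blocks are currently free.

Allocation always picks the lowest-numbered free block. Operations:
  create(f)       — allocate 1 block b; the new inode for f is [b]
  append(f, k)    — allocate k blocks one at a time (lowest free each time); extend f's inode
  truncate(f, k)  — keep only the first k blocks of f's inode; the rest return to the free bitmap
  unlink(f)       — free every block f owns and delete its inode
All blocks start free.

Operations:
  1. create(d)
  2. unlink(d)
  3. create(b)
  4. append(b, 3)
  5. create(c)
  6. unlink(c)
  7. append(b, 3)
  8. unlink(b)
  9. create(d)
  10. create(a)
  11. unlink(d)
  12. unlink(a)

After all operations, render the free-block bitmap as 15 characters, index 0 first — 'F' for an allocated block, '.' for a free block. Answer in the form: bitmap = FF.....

bitmap = ...............

  1. create(d)  ⇒  F..............  {d→[0]}
  2. unlink(d)  ⇒  ...............  {}
  3. create(b)  ⇒  F..............  {b→[0]}
  4. append(b, 3)  ⇒  FFFF...........  {b→[0, 1, 2, 3]}
  5. create(c)  ⇒  FFFFF..........  {b→[0, 1, 2, 3]; c→[4]}
  6. unlink(c)  ⇒  FFFF...........  {b→[0, 1, 2, 3]}
  7. append(b, 3)  ⇒  FFFFFFF........  {b→[0, 1, 2, 3, 4, 5, 6]}
  8. unlink(b)  ⇒  ...............  {}
  9. create(d)  ⇒  F..............  {d→[0]}
  10. create(a)  ⇒  FF.............  {a→[1]; d→[0]}
  11. unlink(d)  ⇒  .F.............  {a→[1]}
  12. unlink(a)  ⇒  ...............  {}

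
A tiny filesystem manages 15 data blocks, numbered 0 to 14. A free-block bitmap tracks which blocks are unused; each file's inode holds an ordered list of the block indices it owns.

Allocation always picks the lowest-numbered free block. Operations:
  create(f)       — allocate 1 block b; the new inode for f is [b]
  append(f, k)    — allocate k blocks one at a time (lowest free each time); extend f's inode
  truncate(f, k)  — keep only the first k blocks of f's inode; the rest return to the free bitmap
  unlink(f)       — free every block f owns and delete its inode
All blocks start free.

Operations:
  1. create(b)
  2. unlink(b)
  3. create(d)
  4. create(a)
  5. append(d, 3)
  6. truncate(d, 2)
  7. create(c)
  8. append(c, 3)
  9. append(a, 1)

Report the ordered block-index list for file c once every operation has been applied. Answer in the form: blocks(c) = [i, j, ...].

after create(b) → b:[0]  free=[F..............]
after unlink(b) →   free=[...............]
after create(d) → d:[0]  free=[F..............]
after create(a) → a:[1], d:[0]  free=[FF.............]
after append(d, 3) → a:[1], d:[0, 2, 3, 4]  free=[FFFFF..........]
after truncate(d, 2) → a:[1], d:[0, 2]  free=[FFF............]
after create(c) → a:[1], c:[3], d:[0, 2]  free=[FFFF...........]
after append(c, 3) → a:[1], c:[3, 4, 5, 6], d:[0, 2]  free=[FFFFFFF........]
after append(a, 1) → a:[1, 7], c:[3, 4, 5, 6], d:[0, 2]  free=[FFFFFFFF.......]

blocks(c) = [3, 4, 5, 6]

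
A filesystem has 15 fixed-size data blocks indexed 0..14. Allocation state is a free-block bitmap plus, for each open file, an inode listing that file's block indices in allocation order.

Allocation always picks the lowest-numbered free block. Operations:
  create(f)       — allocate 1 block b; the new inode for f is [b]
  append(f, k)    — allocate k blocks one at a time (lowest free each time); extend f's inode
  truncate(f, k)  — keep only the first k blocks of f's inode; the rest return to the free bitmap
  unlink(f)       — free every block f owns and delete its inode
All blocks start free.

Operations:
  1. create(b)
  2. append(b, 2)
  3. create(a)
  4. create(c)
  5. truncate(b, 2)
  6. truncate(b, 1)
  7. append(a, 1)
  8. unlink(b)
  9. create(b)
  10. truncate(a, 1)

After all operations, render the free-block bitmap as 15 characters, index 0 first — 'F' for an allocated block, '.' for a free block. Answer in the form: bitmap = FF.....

bitmap = F..FF..........

  1. create(b)  ⇒  F..............  {b→[0]}
  2. append(b, 2)  ⇒  FFF............  {b→[0, 1, 2]}
  3. create(a)  ⇒  FFFF...........  {a→[3]; b→[0, 1, 2]}
  4. create(c)  ⇒  FFFFF..........  {a→[3]; b→[0, 1, 2]; c→[4]}
  5. truncate(b, 2)  ⇒  FF.FF..........  {a→[3]; b→[0, 1]; c→[4]}
  6. truncate(b, 1)  ⇒  F..FF..........  {a→[3]; b→[0]; c→[4]}
  7. append(a, 1)  ⇒  FF.FF..........  {a→[3, 1]; b→[0]; c→[4]}
  8. unlink(b)  ⇒  .F.FF..........  {a→[3, 1]; c→[4]}
  9. create(b)  ⇒  FF.FF..........  {a→[3, 1]; b→[0]; c→[4]}
  10. truncate(a, 1)  ⇒  F..FF..........  {a→[3]; b→[0]; c→[4]}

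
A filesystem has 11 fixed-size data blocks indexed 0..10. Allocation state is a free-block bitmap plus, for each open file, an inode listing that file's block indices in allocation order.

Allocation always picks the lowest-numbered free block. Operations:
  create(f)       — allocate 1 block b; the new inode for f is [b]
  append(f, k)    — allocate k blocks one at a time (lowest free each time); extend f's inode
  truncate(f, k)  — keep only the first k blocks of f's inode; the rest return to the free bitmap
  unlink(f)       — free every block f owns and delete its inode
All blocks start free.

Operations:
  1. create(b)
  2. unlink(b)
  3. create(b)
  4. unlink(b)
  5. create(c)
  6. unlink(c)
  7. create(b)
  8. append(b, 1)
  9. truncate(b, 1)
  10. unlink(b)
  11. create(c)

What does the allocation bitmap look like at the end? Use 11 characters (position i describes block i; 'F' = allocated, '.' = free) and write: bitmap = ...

bitmap = F..........

after create(b) → b:[0]  free=[F..........]
after unlink(b) →   free=[...........]
after create(b) → b:[0]  free=[F..........]
after unlink(b) →   free=[...........]
after create(c) → c:[0]  free=[F..........]
after unlink(c) →   free=[...........]
after create(b) → b:[0]  free=[F..........]
after append(b, 1) → b:[0, 1]  free=[FF.........]
after truncate(b, 1) → b:[0]  free=[F..........]
after unlink(b) →   free=[...........]
after create(c) → c:[0]  free=[F..........]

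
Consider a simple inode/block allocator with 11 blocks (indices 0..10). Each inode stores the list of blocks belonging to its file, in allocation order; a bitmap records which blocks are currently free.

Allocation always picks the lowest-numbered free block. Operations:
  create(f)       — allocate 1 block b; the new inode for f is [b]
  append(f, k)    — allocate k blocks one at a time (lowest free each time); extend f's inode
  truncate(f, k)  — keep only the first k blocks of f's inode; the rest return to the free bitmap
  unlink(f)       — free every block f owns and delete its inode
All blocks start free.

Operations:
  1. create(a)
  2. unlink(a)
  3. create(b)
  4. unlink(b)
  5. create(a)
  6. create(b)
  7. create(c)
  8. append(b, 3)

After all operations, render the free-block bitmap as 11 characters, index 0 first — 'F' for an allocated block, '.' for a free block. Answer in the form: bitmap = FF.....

create(a): bitmap=F.......... | a=[0]
unlink(a): bitmap=........... | 
create(b): bitmap=F.......... | b=[0]
unlink(b): bitmap=........... | 
create(a): bitmap=F.......... | a=[0]
create(b): bitmap=FF......... | a=[0] b=[1]
create(c): bitmap=FFF........ | a=[0] b=[1] c=[2]
append(b, 3): bitmap=FFFFFF..... | a=[0] b=[1, 3, 4, 5] c=[2]

bitmap = FFFFFF.....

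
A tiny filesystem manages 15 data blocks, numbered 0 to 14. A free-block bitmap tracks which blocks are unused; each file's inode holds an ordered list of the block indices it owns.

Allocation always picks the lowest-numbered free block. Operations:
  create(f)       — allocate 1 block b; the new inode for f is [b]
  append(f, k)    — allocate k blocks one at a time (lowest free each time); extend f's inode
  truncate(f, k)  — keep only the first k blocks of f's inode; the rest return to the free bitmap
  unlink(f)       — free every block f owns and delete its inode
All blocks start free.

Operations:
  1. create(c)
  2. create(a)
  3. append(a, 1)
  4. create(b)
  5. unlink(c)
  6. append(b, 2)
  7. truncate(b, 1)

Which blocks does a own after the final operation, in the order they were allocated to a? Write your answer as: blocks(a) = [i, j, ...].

blocks(a) = [1, 2]

[1] create(c) — c=0 (map F..............)
[2] create(a) — a=1 c=0 (map FF.............)
[3] append(a, 1) — a=1,2 c=0 (map FFF............)
[4] create(b) — a=1,2 b=3 c=0 (map FFFF...........)
[5] unlink(c) — a=1,2 b=3 (map .FFF...........)
[6] append(b, 2) — a=1,2 b=3,0,4 (map FFFFF..........)
[7] truncate(b, 1) — a=1,2 b=3 (map .FFF...........)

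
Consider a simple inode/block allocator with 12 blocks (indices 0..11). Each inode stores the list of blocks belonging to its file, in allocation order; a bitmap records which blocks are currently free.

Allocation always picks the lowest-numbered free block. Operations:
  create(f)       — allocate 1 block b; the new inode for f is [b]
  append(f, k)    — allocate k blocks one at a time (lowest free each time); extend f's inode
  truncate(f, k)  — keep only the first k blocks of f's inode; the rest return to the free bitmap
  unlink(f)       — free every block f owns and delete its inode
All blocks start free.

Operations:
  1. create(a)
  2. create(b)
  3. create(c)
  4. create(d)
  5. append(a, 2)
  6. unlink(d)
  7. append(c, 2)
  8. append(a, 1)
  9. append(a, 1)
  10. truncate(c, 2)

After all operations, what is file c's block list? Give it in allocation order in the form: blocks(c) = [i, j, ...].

blocks(c) = [2, 3]

create(a): bitmap=F........... | a=[0]
create(b): bitmap=FF.......... | a=[0] b=[1]
create(c): bitmap=FFF......... | a=[0] b=[1] c=[2]
create(d): bitmap=FFFF........ | a=[0] b=[1] c=[2] d=[3]
append(a, 2): bitmap=FFFFFF...... | a=[0, 4, 5] b=[1] c=[2] d=[3]
unlink(d): bitmap=FFF.FF...... | a=[0, 4, 5] b=[1] c=[2]
append(c, 2): bitmap=FFFFFFF..... | a=[0, 4, 5] b=[1] c=[2, 3, 6]
append(a, 1): bitmap=FFFFFFFF.... | a=[0, 4, 5, 7] b=[1] c=[2, 3, 6]
append(a, 1): bitmap=FFFFFFFFF... | a=[0, 4, 5, 7, 8] b=[1] c=[2, 3, 6]
truncate(c, 2): bitmap=FFFFFF.FF... | a=[0, 4, 5, 7, 8] b=[1] c=[2, 3]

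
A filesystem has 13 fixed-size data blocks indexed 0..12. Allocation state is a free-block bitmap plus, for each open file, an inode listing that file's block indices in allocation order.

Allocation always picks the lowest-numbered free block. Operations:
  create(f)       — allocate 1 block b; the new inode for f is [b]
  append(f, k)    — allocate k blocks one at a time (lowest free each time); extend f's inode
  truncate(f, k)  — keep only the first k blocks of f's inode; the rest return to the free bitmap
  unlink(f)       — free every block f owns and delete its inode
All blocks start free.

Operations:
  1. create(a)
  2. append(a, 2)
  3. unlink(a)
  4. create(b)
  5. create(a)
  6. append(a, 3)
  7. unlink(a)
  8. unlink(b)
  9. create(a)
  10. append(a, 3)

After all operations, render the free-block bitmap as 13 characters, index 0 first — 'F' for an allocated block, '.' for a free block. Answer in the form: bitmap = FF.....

after create(a) → a:[0]  free=[F............]
after append(a, 2) → a:[0, 1, 2]  free=[FFF..........]
after unlink(a) →   free=[.............]
after create(b) → b:[0]  free=[F............]
after create(a) → a:[1], b:[0]  free=[FF...........]
after append(a, 3) → a:[1, 2, 3, 4], b:[0]  free=[FFFFF........]
after unlink(a) → b:[0]  free=[F............]
after unlink(b) →   free=[.............]
after create(a) → a:[0]  free=[F............]
after append(a, 3) → a:[0, 1, 2, 3]  free=[FFFF.........]

bitmap = FFFF.........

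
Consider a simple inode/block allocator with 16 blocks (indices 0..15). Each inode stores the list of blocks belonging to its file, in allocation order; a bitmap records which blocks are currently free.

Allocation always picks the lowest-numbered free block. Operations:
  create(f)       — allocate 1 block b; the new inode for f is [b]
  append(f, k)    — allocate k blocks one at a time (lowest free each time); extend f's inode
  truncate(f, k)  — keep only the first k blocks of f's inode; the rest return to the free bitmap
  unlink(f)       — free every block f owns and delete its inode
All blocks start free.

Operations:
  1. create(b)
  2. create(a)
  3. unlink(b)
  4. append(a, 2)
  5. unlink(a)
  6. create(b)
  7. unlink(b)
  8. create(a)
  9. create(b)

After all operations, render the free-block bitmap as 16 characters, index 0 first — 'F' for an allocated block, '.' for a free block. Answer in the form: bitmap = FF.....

after create(b) → b:[0]  free=[F...............]
after create(a) → a:[1], b:[0]  free=[FF..............]
after unlink(b) → a:[1]  free=[.F..............]
after append(a, 2) → a:[1, 0, 2]  free=[FFF.............]
after unlink(a) →   free=[................]
after create(b) → b:[0]  free=[F...............]
after unlink(b) →   free=[................]
after create(a) → a:[0]  free=[F...............]
after create(b) → a:[0], b:[1]  free=[FF..............]

bitmap = FF..............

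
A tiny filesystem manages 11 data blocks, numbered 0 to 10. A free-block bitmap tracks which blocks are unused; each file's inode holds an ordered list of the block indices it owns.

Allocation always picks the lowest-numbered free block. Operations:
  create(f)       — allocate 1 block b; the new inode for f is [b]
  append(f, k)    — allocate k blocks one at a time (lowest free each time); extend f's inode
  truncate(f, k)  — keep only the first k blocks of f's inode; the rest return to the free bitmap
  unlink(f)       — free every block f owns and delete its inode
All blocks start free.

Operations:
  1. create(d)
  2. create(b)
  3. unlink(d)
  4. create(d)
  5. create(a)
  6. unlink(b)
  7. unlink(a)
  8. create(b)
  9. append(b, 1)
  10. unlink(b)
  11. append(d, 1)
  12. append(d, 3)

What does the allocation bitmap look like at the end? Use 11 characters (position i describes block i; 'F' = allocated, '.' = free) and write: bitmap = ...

[1] create(d) — d=0 (map F..........)
[2] create(b) — b=1 d=0 (map FF.........)
[3] unlink(d) — b=1 (map .F.........)
[4] create(d) — b=1 d=0 (map FF.........)
[5] create(a) — a=2 b=1 d=0 (map FFF........)
[6] unlink(b) — a=2 d=0 (map F.F........)
[7] unlink(a) — d=0 (map F..........)
[8] create(b) — b=1 d=0 (map FF.........)
[9] append(b, 1) — b=1,2 d=0 (map FFF........)
[10] unlink(b) — d=0 (map F..........)
[11] append(d, 1) — d=0,1 (map FF.........)
[12] append(d, 3) — d=0,1,2,3,4 (map FFFFF......)

bitmap = FFFFF......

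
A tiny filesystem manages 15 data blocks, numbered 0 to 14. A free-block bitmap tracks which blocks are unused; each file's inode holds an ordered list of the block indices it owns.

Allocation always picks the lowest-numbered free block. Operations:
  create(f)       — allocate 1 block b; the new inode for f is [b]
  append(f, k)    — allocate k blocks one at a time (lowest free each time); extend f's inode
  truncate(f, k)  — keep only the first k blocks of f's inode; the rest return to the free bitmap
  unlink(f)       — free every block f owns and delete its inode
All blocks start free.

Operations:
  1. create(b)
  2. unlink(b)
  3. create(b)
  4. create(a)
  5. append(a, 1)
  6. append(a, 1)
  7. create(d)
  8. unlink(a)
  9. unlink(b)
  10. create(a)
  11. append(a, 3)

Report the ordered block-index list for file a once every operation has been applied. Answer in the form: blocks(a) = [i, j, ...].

blocks(a) = [0, 1, 2, 3]

  1. create(b)  ⇒  F..............  {b→[0]}
  2. unlink(b)  ⇒  ...............  {}
  3. create(b)  ⇒  F..............  {b→[0]}
  4. create(a)  ⇒  FF.............  {a→[1]; b→[0]}
  5. append(a, 1)  ⇒  FFF............  {a→[1, 2]; b→[0]}
  6. append(a, 1)  ⇒  FFFF...........  {a→[1, 2, 3]; b→[0]}
  7. create(d)  ⇒  FFFFF..........  {a→[1, 2, 3]; b→[0]; d→[4]}
  8. unlink(a)  ⇒  F...F..........  {b→[0]; d→[4]}
  9. unlink(b)  ⇒  ....F..........  {d→[4]}
  10. create(a)  ⇒  F...F..........  {a→[0]; d→[4]}
  11. append(a, 3)  ⇒  FFFFF..........  {a→[0, 1, 2, 3]; d→[4]}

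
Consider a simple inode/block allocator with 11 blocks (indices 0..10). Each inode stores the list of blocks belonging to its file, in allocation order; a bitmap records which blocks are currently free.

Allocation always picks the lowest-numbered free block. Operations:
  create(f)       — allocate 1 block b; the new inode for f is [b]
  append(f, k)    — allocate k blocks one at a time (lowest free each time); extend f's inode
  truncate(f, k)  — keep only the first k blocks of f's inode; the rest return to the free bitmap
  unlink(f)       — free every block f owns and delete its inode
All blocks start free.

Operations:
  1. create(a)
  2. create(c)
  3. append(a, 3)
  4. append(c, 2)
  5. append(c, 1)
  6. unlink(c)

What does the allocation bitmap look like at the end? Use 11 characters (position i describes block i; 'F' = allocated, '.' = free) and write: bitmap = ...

bitmap = F.FFF......

[1] create(a) — a=0 (map F..........)
[2] create(c) — a=0 c=1 (map FF.........)
[3] append(a, 3) — a=0,2,3,4 c=1 (map FFFFF......)
[4] append(c, 2) — a=0,2,3,4 c=1,5,6 (map FFFFFFF....)
[5] append(c, 1) — a=0,2,3,4 c=1,5,6,7 (map FFFFFFFF...)
[6] unlink(c) — a=0,2,3,4 (map F.FFF......)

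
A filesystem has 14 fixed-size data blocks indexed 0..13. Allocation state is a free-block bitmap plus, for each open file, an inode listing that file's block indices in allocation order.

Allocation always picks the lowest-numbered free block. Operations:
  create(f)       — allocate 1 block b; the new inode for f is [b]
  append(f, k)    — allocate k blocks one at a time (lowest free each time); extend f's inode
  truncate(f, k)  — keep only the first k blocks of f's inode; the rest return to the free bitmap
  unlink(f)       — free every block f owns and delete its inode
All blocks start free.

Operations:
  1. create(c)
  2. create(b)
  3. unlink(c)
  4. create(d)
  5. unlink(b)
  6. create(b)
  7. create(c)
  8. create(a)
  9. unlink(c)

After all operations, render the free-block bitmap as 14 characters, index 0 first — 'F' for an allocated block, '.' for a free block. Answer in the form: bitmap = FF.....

create(c): bitmap=F............. | c=[0]
create(b): bitmap=FF............ | b=[1] c=[0]
unlink(c): bitmap=.F............ | b=[1]
create(d): bitmap=FF............ | b=[1] d=[0]
unlink(b): bitmap=F............. | d=[0]
create(b): bitmap=FF............ | b=[1] d=[0]
create(c): bitmap=FFF........... | b=[1] c=[2] d=[0]
create(a): bitmap=FFFF.......... | a=[3] b=[1] c=[2] d=[0]
unlink(c): bitmap=FF.F.......... | a=[3] b=[1] d=[0]

bitmap = FF.F..........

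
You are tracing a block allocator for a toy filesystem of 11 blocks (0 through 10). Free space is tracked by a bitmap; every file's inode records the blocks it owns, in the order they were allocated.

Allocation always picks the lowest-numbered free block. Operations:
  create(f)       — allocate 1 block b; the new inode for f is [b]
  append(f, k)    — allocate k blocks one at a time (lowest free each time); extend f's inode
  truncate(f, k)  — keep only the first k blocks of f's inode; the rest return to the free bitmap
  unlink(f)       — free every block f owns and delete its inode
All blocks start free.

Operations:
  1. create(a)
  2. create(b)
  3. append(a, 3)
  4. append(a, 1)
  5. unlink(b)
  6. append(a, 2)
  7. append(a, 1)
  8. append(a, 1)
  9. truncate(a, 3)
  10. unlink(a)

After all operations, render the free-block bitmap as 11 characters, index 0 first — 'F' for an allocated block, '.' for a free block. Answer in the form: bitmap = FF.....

  1. create(a)  ⇒  F..........  {a→[0]}
  2. create(b)  ⇒  FF.........  {a→[0]; b→[1]}
  3. append(a, 3)  ⇒  FFFFF......  {a→[0, 2, 3, 4]; b→[1]}
  4. append(a, 1)  ⇒  FFFFFF.....  {a→[0, 2, 3, 4, 5]; b→[1]}
  5. unlink(b)  ⇒  F.FFFF.....  {a→[0, 2, 3, 4, 5]}
  6. append(a, 2)  ⇒  FFFFFFF....  {a→[0, 2, 3, 4, 5, 1, 6]}
  7. append(a, 1)  ⇒  FFFFFFFF...  {a→[0, 2, 3, 4, 5, 1, 6, 7]}
  8. append(a, 1)  ⇒  FFFFFFFFF..  {a→[0, 2, 3, 4, 5, 1, 6, 7, 8]}
  9. truncate(a, 3)  ⇒  F.FF.......  {a→[0, 2, 3]}
  10. unlink(a)  ⇒  ...........  {}

bitmap = ...........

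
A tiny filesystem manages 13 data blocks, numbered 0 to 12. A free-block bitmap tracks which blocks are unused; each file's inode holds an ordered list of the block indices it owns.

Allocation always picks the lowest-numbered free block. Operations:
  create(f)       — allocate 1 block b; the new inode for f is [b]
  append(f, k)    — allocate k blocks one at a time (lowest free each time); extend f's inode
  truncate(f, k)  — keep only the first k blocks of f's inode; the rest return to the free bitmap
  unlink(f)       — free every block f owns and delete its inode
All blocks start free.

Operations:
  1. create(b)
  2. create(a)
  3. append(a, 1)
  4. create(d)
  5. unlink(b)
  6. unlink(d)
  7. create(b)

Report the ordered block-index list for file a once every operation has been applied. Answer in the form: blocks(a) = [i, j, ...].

after create(b) → b:[0]  free=[F............]
after create(a) → a:[1], b:[0]  free=[FF...........]
after append(a, 1) → a:[1, 2], b:[0]  free=[FFF..........]
after create(d) → a:[1, 2], b:[0], d:[3]  free=[FFFF.........]
after unlink(b) → a:[1, 2], d:[3]  free=[.FFF.........]
after unlink(d) → a:[1, 2]  free=[.FF..........]
after create(b) → a:[1, 2], b:[0]  free=[FFF..........]

blocks(a) = [1, 2]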